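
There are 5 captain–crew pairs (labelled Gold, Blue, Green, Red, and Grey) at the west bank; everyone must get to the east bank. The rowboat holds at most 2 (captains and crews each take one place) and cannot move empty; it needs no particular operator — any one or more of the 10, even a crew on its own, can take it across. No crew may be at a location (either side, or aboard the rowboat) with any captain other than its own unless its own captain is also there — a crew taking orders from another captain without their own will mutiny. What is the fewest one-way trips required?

impossible

Following every safe sequence of crossings from the start, the most of the 10 that can be at the east bank as the rowboat arrives there on crossings 1, 3, 5, 7 is 2, 3, 4, 5 respectively; the best ever achieved is 5 of 10.
From crossing 9 on, no configuration arises that was not already reachable earlier: only 82 distinct safe configurations (who is on which side, and where the rowboat is) can ever be reached, none of them has everyone across, and every continuation just revisits them. So no valid plan exists.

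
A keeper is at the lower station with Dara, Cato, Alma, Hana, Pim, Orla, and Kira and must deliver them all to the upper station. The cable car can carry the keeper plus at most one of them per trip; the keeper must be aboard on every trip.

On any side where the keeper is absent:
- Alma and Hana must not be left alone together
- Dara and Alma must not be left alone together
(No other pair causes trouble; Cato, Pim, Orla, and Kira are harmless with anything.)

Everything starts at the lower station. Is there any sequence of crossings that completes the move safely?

Yes

1. Keeper goes to the upper station with Alma.
2. Keeper goes back to the lower station alone.
3. Keeper goes to the upper station with Dara.
4. Keeper goes back to the lower station with Alma.
5. Keeper goes to the upper station with Hana.
6. Keeper goes back to the lower station alone.
7. Keeper goes to the upper station with Cato.
8. Keeper goes back to the lower station alone.
9. Keeper goes to the upper station with Pim.
10. Keeper goes back to the lower station alone.
11. Keeper goes to the upper station with Orla.
12. Keeper goes back to the lower station alone.
13. Keeper goes to the upper station with Kira.
14. Keeper goes back to the lower station alone.
15. Keeper goes to the upper station with Alma.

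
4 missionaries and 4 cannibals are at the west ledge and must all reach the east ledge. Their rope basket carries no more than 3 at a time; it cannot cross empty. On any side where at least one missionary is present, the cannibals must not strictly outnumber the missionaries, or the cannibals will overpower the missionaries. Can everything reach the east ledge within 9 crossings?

Yes — this plan uses 9 crossings (≤ 9):
1. 2 cannibals → the east ledge.  (the west ledge: 4M 2C; the east ledge: 0M 2C)
2. 1 cannibal ← the west ledge.  (the west ledge: 4M 3C; the east ledge: 0M 1C)
3. 3 cannibals → the east ledge.  (the west ledge: 4M 0C; the east ledge: 0M 4C)
4. 1 cannibal ← the west ledge.  (the west ledge: 4M 1C; the east ledge: 0M 3C)
5. 3 missionaries → the east ledge.  (the west ledge: 1M 1C; the east ledge: 3M 3C)
6. 1 missionary and 1 cannibal ← the west ledge.  (the west ledge: 2M 2C; the east ledge: 2M 2C)
7. 2 missionaries → the east ledge.  (the west ledge: 0M 2C; the east ledge: 4M 2C)
8. 1 cannibal ← the west ledge.  (the west ledge: 0M 3C; the east ledge: 4M 1C)
9. 3 cannibals → the east ledge.  (the west ledge: 0M 0C; the east ledge: 4M 4C)

Yes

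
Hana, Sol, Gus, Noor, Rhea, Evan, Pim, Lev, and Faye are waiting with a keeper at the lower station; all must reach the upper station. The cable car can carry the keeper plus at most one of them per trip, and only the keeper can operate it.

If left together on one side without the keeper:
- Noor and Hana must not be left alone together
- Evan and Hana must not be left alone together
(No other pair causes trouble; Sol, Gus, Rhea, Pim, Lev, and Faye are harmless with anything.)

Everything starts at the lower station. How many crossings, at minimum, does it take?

19

Counting alone: the keeper can take at most 1 across per trip to the upper station, so moving all 9 needs at least 9 loaded trips out, with a return between consecutive ones — at least 17 crossings.
The safety rule pushes this higher. Following every safe sequence of crossings, the most of the 9 that can be at the upper station as the cable car arrives there on crossing 17 is 8 — never all 9.
So no plan with fewer than 19 crossings exists, and this one achieves 19:
1. Keeper goes to the upper station with Hana.  [the lower station: Evan, Faye, Gus, Lev, Noor, Pim, Rhea, Sol | the upper station: Hana]
2. Keeper goes back to the lower station alone.  [the lower station: Evan, Faye, Gus, Lev, Noor, Pim, Rhea, Sol | the upper station: Hana]
3. Keeper goes to the upper station with Sol.  [the lower station: Evan, Faye, Gus, Lev, Noor, Pim, Rhea | the upper station: Hana, Sol]
4. Keeper goes back to the lower station alone.  [the lower station: Evan, Faye, Gus, Lev, Noor, Pim, Rhea | the upper station: Hana, Sol]
5. Keeper goes to the upper station with Gus.  [the lower station: Evan, Faye, Lev, Noor, Pim, Rhea | the upper station: Gus, Hana, Sol]
6. Keeper goes back to the lower station alone.  [the lower station: Evan, Faye, Lev, Noor, Pim, Rhea | the upper station: Gus, Hana, Sol]
7. Keeper goes to the upper station with Noor.  [the lower station: Evan, Faye, Lev, Pim, Rhea | the upper station: Gus, Hana, Noor, Sol]
8. Keeper goes back to the lower station with Hana.  [the lower station: Evan, Faye, Hana, Lev, Pim, Rhea | the upper station: Gus, Noor, Sol]
9. Keeper goes to the upper station with Evan.  [the lower station: Faye, Hana, Lev, Pim, Rhea | the upper station: Evan, Gus, Noor, Sol]
10. Keeper goes back to the lower station alone.  [the lower station: Faye, Hana, Lev, Pim, Rhea | the upper station: Evan, Gus, Noor, Sol]
11. Keeper goes to the upper station with Rhea.  [the lower station: Faye, Hana, Lev, Pim | the upper station: Evan, Gus, Noor, Rhea, Sol]
12. Keeper goes back to the lower station alone.  [the lower station: Faye, Hana, Lev, Pim | the upper station: Evan, Gus, Noor, Rhea, Sol]
13. Keeper goes to the upper station with Pim.  [the lower station: Faye, Hana, Lev | the upper station: Evan, Gus, Noor, Pim, Rhea, Sol]
14. Keeper goes back to the lower station alone.  [the lower station: Faye, Hana, Lev | the upper station: Evan, Gus, Noor, Pim, Rhea, Sol]
15. Keeper goes to the upper station with Lev.  [the lower station: Faye, Hana | the upper station: Evan, Gus, Lev, Noor, Pim, Rhea, Sol]
16. Keeper goes back to the lower station alone.  [the lower station: Faye, Hana | the upper station: Evan, Gus, Lev, Noor, Pim, Rhea, Sol]
17. Keeper goes to the upper station with Faye.  [the lower station: Hana | the upper station: Evan, Faye, Gus, Lev, Noor, Pim, Rhea, Sol]
18. Keeper goes back to the lower station alone.  [the lower station: Hana | the upper station: Evan, Faye, Gus, Lev, Noor, Pim, Rhea, Sol]
19. Keeper goes to the upper station with Hana.  [the lower station: — | the upper station: Evan, Faye, Gus, Hana, Lev, Noor, Pim, Rhea, Sol]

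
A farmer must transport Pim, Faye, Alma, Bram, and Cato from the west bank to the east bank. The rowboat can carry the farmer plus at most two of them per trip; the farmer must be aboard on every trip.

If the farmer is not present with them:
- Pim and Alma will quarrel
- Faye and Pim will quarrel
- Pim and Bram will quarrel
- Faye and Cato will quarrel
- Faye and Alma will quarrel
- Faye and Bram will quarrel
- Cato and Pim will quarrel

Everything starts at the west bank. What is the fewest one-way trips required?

Following every safe sequence of crossings from the start, the most of the 5 that can be at the east bank as the rowboat arrives there on crossings 1, 3 is 2, 3 respectively; the best ever achieved is 3 of 5.
From crossing 5 on, no configuration arises that was not already reachable earlier: only 10 distinct safe configurations (who is on which side, and where the rowboat is) can ever be reached, none of them has everyone across, and every continuation just revisits them. So no valid plan exists.

impossible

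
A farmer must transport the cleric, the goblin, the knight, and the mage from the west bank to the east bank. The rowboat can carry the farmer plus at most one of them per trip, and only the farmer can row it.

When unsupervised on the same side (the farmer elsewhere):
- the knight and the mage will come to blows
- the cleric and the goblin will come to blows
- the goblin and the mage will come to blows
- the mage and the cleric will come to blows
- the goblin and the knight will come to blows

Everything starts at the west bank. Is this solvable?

Whatever the first load, the items left behind include a forbidden pair without the farmer. No opening move is safe, so no plan exists.

No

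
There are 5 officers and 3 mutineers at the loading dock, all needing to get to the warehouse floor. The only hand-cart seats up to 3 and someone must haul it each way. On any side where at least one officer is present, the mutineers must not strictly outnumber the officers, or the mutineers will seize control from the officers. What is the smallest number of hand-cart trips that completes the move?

7

Counting alone: each trip to the warehouse floor takes at most 3 across and each return brings at least 1 back, so after t trips out (and t−1 returns) at most 3t − (t−1) of the 8 are across; that first reaches 8 at t = 4, so at least 7 crossings are needed.
The plan below uses exactly 7 crossings, so it is optimal:
1. 2 mutineers → the warehouse floor.  (the loading dock: 5O 1M; the warehouse floor: 0O 2M)
2. 1 mutineer ← the loading dock.  (the loading dock: 5O 2M; the warehouse floor: 0O 1M)
3. 2 officers and 1 mutineer → the warehouse floor.  (the loading dock: 3O 1M; the warehouse floor: 2O 2M)
4. 1 mutineer ← the loading dock.  (the loading dock: 3O 2M; the warehouse floor: 2O 1M)
5. 1 officer and 2 mutineers → the warehouse floor.  (the loading dock: 2O 0M; the warehouse floor: 3O 3M)
6. 1 mutineer ← the loading dock.  (the loading dock: 2O 1M; the warehouse floor: 3O 2M)
7. 2 officers and 1 mutineer → the warehouse floor.  (the loading dock: 0O 0M; the warehouse floor: 5O 3M)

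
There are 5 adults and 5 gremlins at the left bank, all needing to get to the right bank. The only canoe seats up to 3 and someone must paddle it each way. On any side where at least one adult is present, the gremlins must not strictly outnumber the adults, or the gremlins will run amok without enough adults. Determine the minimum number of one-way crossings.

Counting alone: each trip to the right bank takes at most 3 across and each return brings at least 1 back, so after t trips out (and t−1 returns) at most 3t − (t−1) of the 10 are across; that first reaches 10 at t = 5, so at least 9 crossings are needed.
The safety rule pushes this higher. Following every safe sequence of crossings, the most of the 10 that can be at the right bank as the canoe arrives there on crossing 9 is 9 — never all 10.
So no plan with fewer than 11 crossings exists, and this one achieves 11:
1. 2 gremlins → the right bank.  (the left bank: 5A 3G; the right bank: 0A 2G)
2. 1 gremlin ← the left bank.  (the left bank: 5A 4G; the right bank: 0A 1G)
3. 3 gremlins → the right bank.  (the left bank: 5A 1G; the right bank: 0A 4G)
4. 1 gremlin ← the left bank.  (the left bank: 5A 2G; the right bank: 0A 3G)
5. 3 adults → the right bank.  (the left bank: 2A 2G; the right bank: 3A 3G)
6. 1 adult and 1 gremlin ← the left bank.  (the left bank: 3A 3G; the right bank: 2A 2G)
7. 3 adults → the right bank.  (the left bank: 0A 3G; the right bank: 5A 2G)
8. 1 gremlin ← the left bank.  (the left bank: 0A 4G; the right bank: 5A 1G)
9. 2 gremlins → the right bank.  (the left bank: 0A 2G; the right bank: 5A 3G)
10. 1 gremlin ← the left bank.  (the left bank: 0A 3G; the right bank: 5A 2G)
11. 3 gremlins → the right bank.  (the left bank: 0A 0G; the right bank: 5A 5G)

11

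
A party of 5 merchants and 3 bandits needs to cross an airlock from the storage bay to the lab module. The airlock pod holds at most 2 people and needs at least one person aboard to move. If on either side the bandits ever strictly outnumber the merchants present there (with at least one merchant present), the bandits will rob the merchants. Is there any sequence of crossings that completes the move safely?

Yes

1. 2 bandits → the lab module.  (the storage bay: 5M 1B; the lab module: 0M 2B)
2. 1 bandit ← the storage bay.  (the storage bay: 5M 2B; the lab module: 0M 1B)
3. 2 bandits → the lab module.  (the storage bay: 5M 0B; the lab module: 0M 3B)
4. 1 bandit ← the storage bay.  (the storage bay: 5M 1B; the lab module: 0M 2B)
5. 2 merchants → the lab module.  (the storage bay: 3M 1B; the lab module: 2M 2B)
6. 1 bandit ← the storage bay.  (the storage bay: 3M 2B; the lab module: 2M 1B)
7. 1 merchant and 1 bandit → the lab module.  (the storage bay: 2M 1B; the lab module: 3M 2B)
8. 1 bandit ← the storage bay.  (the storage bay: 2M 2B; the lab module: 3M 1B)
9. 2 bandits → the lab module.  (the storage bay: 2M 0B; the lab module: 3M 3B)
10. 1 bandit ← the storage bay.  (the storage bay: 2M 1B; the lab module: 3M 2B)
11. 1 merchant and 1 bandit → the lab module.  (the storage bay: 1M 0B; the lab module: 4M 3B)
12. 1 bandit ← the storage bay.  (the storage bay: 1M 1B; the lab module: 4M 2B)
13. 1 merchant and 1 bandit → the lab module.  (the storage bay: 0M 0B; the lab module: 5M 3B)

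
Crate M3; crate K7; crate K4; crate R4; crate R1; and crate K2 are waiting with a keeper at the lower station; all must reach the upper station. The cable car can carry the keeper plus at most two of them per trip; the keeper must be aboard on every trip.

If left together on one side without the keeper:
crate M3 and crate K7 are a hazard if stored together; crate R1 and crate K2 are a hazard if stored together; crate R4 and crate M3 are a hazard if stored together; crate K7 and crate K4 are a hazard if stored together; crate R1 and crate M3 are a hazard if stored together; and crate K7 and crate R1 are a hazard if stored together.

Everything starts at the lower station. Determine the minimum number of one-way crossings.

Whatever the first load, the items left behind include a forbidden pair without the keeper. No opening move is safe, so no plan exists.

impossible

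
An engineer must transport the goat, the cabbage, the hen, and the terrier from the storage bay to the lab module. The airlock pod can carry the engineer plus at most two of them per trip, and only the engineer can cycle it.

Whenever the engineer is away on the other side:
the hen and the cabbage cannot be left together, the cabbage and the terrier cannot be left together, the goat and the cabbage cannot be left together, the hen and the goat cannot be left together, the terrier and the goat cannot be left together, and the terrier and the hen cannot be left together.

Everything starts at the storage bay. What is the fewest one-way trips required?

impossible

Whatever the first load, the items left behind include a forbidden pair without the engineer. No opening move is safe, so no plan exists.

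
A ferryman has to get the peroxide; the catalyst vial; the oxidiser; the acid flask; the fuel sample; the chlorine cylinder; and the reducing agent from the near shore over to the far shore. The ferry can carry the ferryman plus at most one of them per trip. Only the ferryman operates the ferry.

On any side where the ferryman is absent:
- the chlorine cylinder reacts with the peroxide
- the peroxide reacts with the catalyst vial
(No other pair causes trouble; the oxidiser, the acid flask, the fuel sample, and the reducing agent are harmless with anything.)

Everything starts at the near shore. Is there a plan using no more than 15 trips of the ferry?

Yes — this plan uses 15 crossings (≤ 15):
1. Ferryman goes to the far shore with the peroxide.  [the near shore: the acid flask, the catalyst vial, the chlorine cylinder, the fuel sample, the oxidiser, the reducing agent | the far shore: the peroxide]
2. Ferryman goes back to the near shore alone.  [the near shore: the acid flask, the catalyst vial, the chlorine cylinder, the fuel sample, the oxidiser, the reducing agent | the far shore: the peroxide]
3. Ferryman goes to the far shore with the catalyst vial.  [the near shore: the acid flask, the chlorine cylinder, the fuel sample, the oxidiser, the reducing agent | the far shore: the catalyst vial, the peroxide]
4. Ferryman goes back to the near shore with the peroxide.  [the near shore: the acid flask, the chlorine cylinder, the fuel sample, the oxidiser, the peroxide, the reducing agent | the far shore: the catalyst vial]
5. Ferryman goes to the far shore with the chlorine cylinder.  [the near shore: the acid flask, the fuel sample, the oxidiser, the peroxide, the reducing agent | the far shore: the catalyst vial, the chlorine cylinder]
6. Ferryman goes back to the near shore alone.  [the near shore: the acid flask, the fuel sample, the oxidiser, the peroxide, the reducing agent | the far shore: the catalyst vial, the chlorine cylinder]
7. Ferryman goes to the far shore with the oxidiser.  [the near shore: the acid flask, the fuel sample, the peroxide, the reducing agent | the far shore: the catalyst vial, the chlorine cylinder, the oxidiser]
8. Ferryman goes back to the near shore alone.  [the near shore: the acid flask, the fuel sample, the peroxide, the reducing agent | the far shore: the catalyst vial, the chlorine cylinder, the oxidiser]
9. Ferryman goes to the far shore with the acid flask.  [the near shore: the fuel sample, the peroxide, the reducing agent | the far shore: the acid flask, the catalyst vial, the chlorine cylinder, the oxidiser]
10. Ferryman goes back to the near shore alone.  [the near shore: the fuel sample, the peroxide, the reducing agent | the far shore: the acid flask, the catalyst vial, the chlorine cylinder, the oxidiser]
11. Ferryman goes to the far shore with the fuel sample.  [the near shore: the peroxide, the reducing agent | the far shore: the acid flask, the catalyst vial, the chlorine cylinder, the fuel sample, the oxidiser]
12. Ferryman goes back to the near shore alone.  [the near shore: the peroxide, the reducing agent | the far shore: the acid flask, the catalyst vial, the chlorine cylinder, the fuel sample, the oxidiser]
13. Ferryman goes to the far shore with the reducing agent.  [the near shore: the peroxide | the far shore: the acid flask, the catalyst vial, the chlorine cylinder, the fuel sample, the oxidiser, the reducing agent]
14. Ferryman goes back to the near shore alone.  [the near shore: the peroxide | the far shore: the acid flask, the catalyst vial, the chlorine cylinder, the fuel sample, the oxidiser, the reducing agent]
15. Ferryman goes to the far shore with the peroxide.  [the near shore: — | the far shore: the acid flask, the catalyst vial, the chlorine cylinder, the fuel sample, the oxidiser, the peroxide, the reducing agent]

Yes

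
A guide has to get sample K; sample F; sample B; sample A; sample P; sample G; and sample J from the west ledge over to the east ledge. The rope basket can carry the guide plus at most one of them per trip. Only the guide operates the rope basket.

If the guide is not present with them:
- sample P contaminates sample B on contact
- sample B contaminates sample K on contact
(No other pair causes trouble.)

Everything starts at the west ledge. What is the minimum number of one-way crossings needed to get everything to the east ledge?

Counting alone: the guide can take at most 1 across per trip to the east ledge, so moving all 7 needs at least 7 loaded trips out, with a return between consecutive ones — at least 13 crossings.
The safety rule pushes this higher. Following every safe sequence of crossings, the most of the 7 that can be at the east ledge as the rope basket arrives there on crossing 13 is 6 — never all 7.
So no plan with fewer than 15 crossings exists, and this one achieves 15:
1. Guide goes to the east ledge with sample B.  [the west ledge: sample A, sample F, sample G, sample J, sample K, sample P | the east ledge: sample B]
2. Guide goes back to the west ledge alone.  [the west ledge: sample A, sample F, sample G, sample J, sample K, sample P | the east ledge: sample B]
3. Guide goes to the east ledge with sample K.  [the west ledge: sample A, sample F, sample G, sample J, sample P | the east ledge: sample B, sample K]
4. Guide goes back to the west ledge with sample B.  [the west ledge: sample A, sample B, sample F, sample G, sample J, sample P | the east ledge: sample K]
5. Guide goes to the east ledge with sample P.  [the west ledge: sample A, sample B, sample F, sample G, sample J | the east ledge: sample K, sample P]
6. Guide goes back to the west ledge alone.  [the west ledge: sample A, sample B, sample F, sample G, sample J | the east ledge: sample K, sample P]
7. Guide goes to the east ledge with sample F.  [the west ledge: sample A, sample B, sample G, sample J | the east ledge: sample F, sample K, sample P]
8. Guide goes back to the west ledge alone.  [the west ledge: sample A, sample B, sample G, sample J | the east ledge: sample F, sample K, sample P]
9. Guide goes to the east ledge with sample A.  [the west ledge: sample B, sample G, sample J | the east ledge: sample A, sample F, sample K, sample P]
10. Guide goes back to the west ledge alone.  [the west ledge: sample B, sample G, sample J | the east ledge: sample A, sample F, sample K, sample P]
11. Guide goes to the east ledge with sample G.  [the west ledge: sample B, sample J | the east ledge: sample A, sample F, sample G, sample K, sample P]
12. Guide goes back to the west ledge alone.  [the west ledge: sample B, sample J | the east ledge: sample A, sample F, sample G, sample K, sample P]
13. Guide goes to the east ledge with sample J.  [the west ledge: sample B | the east ledge: sample A, sample F, sample G, sample J, sample K, sample P]
14. Guide goes back to the west ledge alone.  [the west ledge: sample B | the east ledge: sample A, sample F, sample G, sample J, sample K, sample P]
15. Guide goes to the east ledge with sample B.  [the west ledge: — | the east ledge: sample A, sample B, sample F, sample G, sample J, sample K, sample P]

15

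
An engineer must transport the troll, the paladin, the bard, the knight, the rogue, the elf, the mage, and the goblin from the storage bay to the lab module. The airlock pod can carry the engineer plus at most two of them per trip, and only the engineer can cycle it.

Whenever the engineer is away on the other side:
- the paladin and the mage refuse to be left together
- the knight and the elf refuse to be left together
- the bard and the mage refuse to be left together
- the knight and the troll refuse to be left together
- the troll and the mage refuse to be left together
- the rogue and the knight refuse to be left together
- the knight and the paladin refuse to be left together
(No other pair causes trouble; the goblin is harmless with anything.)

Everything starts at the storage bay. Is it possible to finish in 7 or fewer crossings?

Counting alone: the engineer can take at most 2 across per trip to the lab module, so moving all 8 needs at least 4 loaded trips out, with a return between consecutive ones — at least 7 crossings.
The safety rule pushes this higher. Following every safe sequence of crossings, the most of the 8 that can be at the lab module as the airlock pod arrives there on crossing 7 is 6 — never all 8.
So the move cannot be finished within 7 crossings. (The shortest complete plan takes 9:)
1. Engineer goes to the lab module with the knight and the mage.  [the storage bay: the bard, the elf, the goblin, the paladin, the rogue, the troll | the lab module: the knight, the mage]
2. Engineer goes back to the storage bay alone.  [the storage bay: the bard, the elf, the goblin, the paladin, the rogue, the troll | the lab module: the knight, the mage]
3. Engineer goes to the lab module with the bard and the goblin.  [the storage bay: the elf, the paladin, the rogue, the troll | the lab module: the bard, the goblin, the knight, the mage]
4. Engineer goes back to the storage bay with the mage.  [the storage bay: the elf, the mage, the paladin, the rogue, the troll | the lab module: the bard, the goblin, the knight]
5. Engineer goes to the lab module with the paladin and the troll.  [the storage bay: the elf, the mage, the rogue | the lab module: the bard, the goblin, the knight, the paladin, the troll]
6. Engineer goes back to the storage bay with the knight.  [the storage bay: the elf, the knight, the mage, the rogue | the lab module: the bard, the goblin, the paladin, the troll]
7. Engineer goes to the lab module with the elf and the rogue.  [the storage bay: the knight, the mage | the lab module: the bard, the elf, the goblin, the paladin, the rogue, the troll]
8. Engineer goes back to the storage bay alone.  [the storage bay: the knight, the mage | the lab module: the bard, the elf, the goblin, the paladin, the rogue, the troll]
9. Engineer goes to the lab module with the knight and the mage.  [the storage bay: — | the lab module: the bard, the elf, the goblin, the knight, the mage, the paladin, the rogue, the troll]

No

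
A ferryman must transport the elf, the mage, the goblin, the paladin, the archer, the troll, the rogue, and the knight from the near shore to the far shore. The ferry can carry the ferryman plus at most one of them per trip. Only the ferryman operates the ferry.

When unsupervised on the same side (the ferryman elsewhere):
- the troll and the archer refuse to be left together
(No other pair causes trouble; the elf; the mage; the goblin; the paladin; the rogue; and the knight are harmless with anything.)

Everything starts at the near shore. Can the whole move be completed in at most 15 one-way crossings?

Yes — this plan uses 15 crossings (≤ 15):
1. Ferryman goes to the far shore with the archer.
2. Ferryman goes back to the near shore alone.
3. Ferryman goes to the far shore with the elf.
4. Ferryman goes back to the near shore alone.
5. Ferryman goes to the far shore with the mage.
6. Ferryman goes back to the near shore alone.
7. Ferryman goes to the far shore with the goblin.
8. Ferryman goes back to the near shore alone.
9. Ferryman goes to the far shore with the paladin.
10. Ferryman goes back to the near shore alone.
11. Ferryman goes to the far shore with the rogue.
12. Ferryman goes back to the near shore alone.
13. Ferryman goes to the far shore with the knight.
14. Ferryman goes back to the near shore alone.
15. Ferryman goes to the far shore with the troll.

Yes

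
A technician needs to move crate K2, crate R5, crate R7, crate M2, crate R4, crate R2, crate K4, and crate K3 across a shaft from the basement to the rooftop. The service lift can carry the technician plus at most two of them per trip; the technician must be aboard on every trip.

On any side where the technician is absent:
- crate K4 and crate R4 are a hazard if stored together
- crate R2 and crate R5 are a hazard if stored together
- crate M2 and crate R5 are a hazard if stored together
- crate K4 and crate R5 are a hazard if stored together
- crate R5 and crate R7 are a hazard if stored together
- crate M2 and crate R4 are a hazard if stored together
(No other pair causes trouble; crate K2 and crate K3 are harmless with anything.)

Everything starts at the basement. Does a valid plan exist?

1. Technician goes to the rooftop with crate R4 and crate R5.
2. Technician goes back to the basement alone.
3. Technician goes to the rooftop with crate K2 and crate K3.
4. Technician goes back to the basement alone.
5. Technician goes to the rooftop with crate M2 and crate R7.
6. Technician goes back to the basement with crate R4 and crate R5.
7. Technician goes to the rooftop with crate K4 and crate R2.
8. Technician goes back to the basement alone.
9. Technician goes to the rooftop with crate R4 and crate R5.

Yes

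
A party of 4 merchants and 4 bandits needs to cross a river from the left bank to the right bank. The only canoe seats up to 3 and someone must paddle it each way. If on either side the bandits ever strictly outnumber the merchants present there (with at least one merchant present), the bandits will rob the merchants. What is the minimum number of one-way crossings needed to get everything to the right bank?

Counting alone: each trip to the right bank takes at most 3 across and each return brings at least 1 back, so after t trips out (and t−1 returns) at most 3t − (t−1) of the 8 are across; that first reaches 8 at t = 4, so at least 7 crossings are needed.
The safety rule pushes this higher. Following every safe sequence of crossings, the most of the 8 that can be at the right bank as the canoe arrives there on crossing 7 is 7 — never all 8.
So no plan with fewer than 9 crossings exists, and this one achieves 9:
1. 2 bandits → the right bank.  (the left bank: 4M 2B; the right bank: 0M 2B)
2. 1 bandit ← the left bank.  (the left bank: 4M 3B; the right bank: 0M 1B)
3. 3 bandits → the right bank.  (the left bank: 4M 0B; the right bank: 0M 4B)
4. 1 bandit ← the left bank.  (the left bank: 4M 1B; the right bank: 0M 3B)
5. 3 merchants → the right bank.  (the left bank: 1M 1B; the right bank: 3M 3B)
6. 1 merchant and 1 bandit ← the left bank.  (the left bank: 2M 2B; the right bank: 2M 2B)
7. 2 merchants → the right bank.  (the left bank: 0M 2B; the right bank: 4M 2B)
8. 1 bandit ← the left bank.  (the left bank: 0M 3B; the right bank: 4M 1B)
9. 3 bandits → the right bank.  (the left bank: 0M 0B; the right bank: 4M 4B)

9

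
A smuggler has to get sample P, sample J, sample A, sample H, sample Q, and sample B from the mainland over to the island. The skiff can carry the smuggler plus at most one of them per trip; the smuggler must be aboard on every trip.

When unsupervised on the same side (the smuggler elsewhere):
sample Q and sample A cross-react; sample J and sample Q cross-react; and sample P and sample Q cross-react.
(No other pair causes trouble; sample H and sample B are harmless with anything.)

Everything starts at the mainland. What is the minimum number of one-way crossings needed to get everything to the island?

Following every safe sequence of crossings from the start, the most of the 6 that can be at the island as the skiff arrives there on crossings 1, 3, 5, 7 is 1, 2, 3, 4 respectively; the best ever achieved is 4 of 6.
From crossing 9 on, no configuration arises that was not already reachable earlier: only 36 distinct safe configurations (who is on which side, and where the skiff is) can ever be reached, none of them has everyone across, and every continuation just revisits them. So no valid plan exists.

impossible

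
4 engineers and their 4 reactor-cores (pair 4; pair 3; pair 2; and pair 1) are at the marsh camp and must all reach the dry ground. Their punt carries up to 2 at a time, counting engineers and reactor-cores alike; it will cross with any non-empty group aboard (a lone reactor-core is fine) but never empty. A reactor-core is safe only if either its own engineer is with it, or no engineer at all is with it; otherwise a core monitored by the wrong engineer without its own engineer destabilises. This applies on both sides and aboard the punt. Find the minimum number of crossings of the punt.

Following every safe sequence of crossings from the start, the most of the 8 that can be at the dry ground as the punt arrives there on crossings 1, 3, 5 is 2, 3, 4 respectively; the best ever achieved is 4 of 8.
From crossing 7 on, no configuration arises that was not already reachable earlier: only 44 distinct safe configurations (who is on which side, and where the punt is) can ever be reached, none of them has everyone across, and every continuation just revisits them. So no valid plan exists.

impossible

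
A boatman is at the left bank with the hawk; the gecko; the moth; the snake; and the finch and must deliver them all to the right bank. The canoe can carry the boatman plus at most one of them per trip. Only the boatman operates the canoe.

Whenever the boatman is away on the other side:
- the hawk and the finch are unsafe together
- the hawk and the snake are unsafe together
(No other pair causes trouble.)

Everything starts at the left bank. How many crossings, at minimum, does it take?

Counting alone: the boatman can take at most 1 across per trip to the right bank, so moving all 5 needs at least 5 loaded trips out, with a return between consecutive ones — at least 9 crossings.
The safety rule pushes this higher. Following every safe sequence of crossings, the most of the 5 that can be at the right bank as the canoe arrives there on crossing 9 is 4 — never all 5.
So no plan with fewer than 11 crossings exists, and this one achieves 11:
1. Boatman goes to the right bank with the hawk.
2. Boatman goes back to the left bank alone.
3. Boatman goes to the right bank with the gecko.
4. Boatman goes back to the left bank alone.
5. Boatman goes to the right bank with the moth.
6. Boatman goes back to the left bank alone.
7. Boatman goes to the right bank with the snake.
8. Boatman goes back to the left bank with the hawk.
9. Boatman goes to the right bank with the finch.
10. Boatman goes back to the left bank alone.
11. Boatman goes to the right bank with the hawk.

11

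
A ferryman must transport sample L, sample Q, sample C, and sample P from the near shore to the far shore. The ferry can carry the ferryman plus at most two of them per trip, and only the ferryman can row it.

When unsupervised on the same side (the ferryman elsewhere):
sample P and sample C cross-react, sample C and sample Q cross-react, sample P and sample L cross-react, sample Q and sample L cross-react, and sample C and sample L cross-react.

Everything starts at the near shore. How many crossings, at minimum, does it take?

5

Counting alone: the ferryman can take at most 2 across per trip to the far shore, so moving all 4 needs at least 2 loaded trips out, with a return between consecutive ones — at least 3 crossings.
The safety rule pushes this higher. Following every safe sequence of crossings, the most of the 4 that can be at the far shore as the ferry arrives there on crossing 3 is 3 — never all 4.
So no plan with fewer than 5 crossings exists, and this one achieves 5:
1. Ferryman goes to the far shore with sample C and sample L.
2. Ferryman goes back to the near shore with sample L.
3. Ferryman goes to the far shore with sample P and sample Q.
4. Ferryman goes back to the near shore with sample C.
5. Ferryman goes to the far shore with sample C and sample L.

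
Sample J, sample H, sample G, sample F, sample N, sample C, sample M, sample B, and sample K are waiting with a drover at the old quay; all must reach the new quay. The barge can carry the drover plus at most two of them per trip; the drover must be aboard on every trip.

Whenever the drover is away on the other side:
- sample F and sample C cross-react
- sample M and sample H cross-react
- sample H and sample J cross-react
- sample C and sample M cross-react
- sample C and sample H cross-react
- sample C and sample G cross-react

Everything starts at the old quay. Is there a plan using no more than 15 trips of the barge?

Yes

Yes — this plan uses 15 crossings (≤ 15):
1. Drover goes to the new quay with sample C and sample H.  [the old quay: sample B, sample F, sample G, sample J, sample K, sample M, sample N | the new quay: sample C, sample H]
2. Drover goes back to the old quay with sample H.  [the old quay: sample B, sample F, sample G, sample H, sample J, sample K, sample M, sample N | the new quay: sample C]
3. Drover goes to the new quay with sample H and sample J.  [the old quay: sample B, sample F, sample G, sample K, sample M, sample N | the new quay: sample C, sample H, sample J]
4. Drover goes back to the old quay with sample H.  [the old quay: sample B, sample F, sample G, sample H, sample K, sample M, sample N | the new quay: sample C, sample J]
5. Drover goes to the new quay with sample H and sample N.  [the old quay: sample B, sample F, sample G, sample K, sample M | the new quay: sample C, sample H, sample J, sample N]
6. Drover goes back to the old quay with sample H.  [the old quay: sample B, sample F, sample G, sample H, sample K, sample M | the new quay: sample C, sample J, sample N]
7. Drover goes to the new quay with sample B and sample H.  [the old quay: sample F, sample G, sample K, sample M | the new quay: sample B, sample C, sample H, sample J, sample N]
8. Drover goes back to the old quay with sample H.  [the old quay: sample F, sample G, sample H, sample K, sample M | the new quay: sample B, sample C, sample J, sample N]
9. Drover goes to the new quay with sample H and sample K.  [the old quay: sample F, sample G, sample M | the new quay: sample B, sample C, sample H, sample J, sample K, sample N]
10. Drover goes back to the old quay with sample H.  [the old quay: sample F, sample G, sample H, sample M | the new quay: sample B, sample C, sample J, sample K, sample N]
11. Drover goes to the new quay with sample G and sample M.  [the old quay: sample F, sample H | the new quay: sample B, sample C, sample G, sample J, sample K, sample M, sample N]
12. Drover goes back to the old quay with sample C.  [the old quay: sample C, sample F, sample H | the new quay: sample B, sample G, sample J, sample K, sample M, sample N]
13. Drover goes to the new quay with sample F and sample H.  [the old quay: sample C | the new quay: sample B, sample F, sample G, sample H, sample J, sample K, sample M, sample N]
14. Drover goes back to the old quay with sample H.  [the old quay: sample C, sample H | the new quay: sample B, sample F, sample G, sample J, sample K, sample M, sample N]
15. Drover goes to the new quay with sample C and sample H.  [the old quay: — | the new quay: sample B, sample C, sample F, sample G, sample H, sample J, sample K, sample M, sample N]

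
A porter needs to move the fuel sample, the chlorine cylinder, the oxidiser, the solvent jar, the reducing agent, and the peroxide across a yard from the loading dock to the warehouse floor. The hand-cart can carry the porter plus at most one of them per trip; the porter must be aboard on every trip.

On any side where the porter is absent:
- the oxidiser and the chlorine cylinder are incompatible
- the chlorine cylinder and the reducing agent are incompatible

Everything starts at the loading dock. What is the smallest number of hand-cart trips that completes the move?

Counting alone: the porter can take at most 1 across per trip to the warehouse floor, so moving all 6 needs at least 6 loaded trips out, with a return between consecutive ones — at least 11 crossings.
The safety rule pushes this higher. Following every safe sequence of crossings, the most of the 6 that can be at the warehouse floor as the hand-cart arrives there on crossing 11 is 5 — never all 6.
So no plan with fewer than 13 crossings exists, and this one achieves 13:
1. Porter goes to the warehouse floor with the chlorine cylinder.
2. Porter goes back to the loading dock alone.
3. Porter goes to the warehouse floor with the fuel sample.
4. Porter goes back to the loading dock alone.
5. Porter goes to the warehouse floor with the oxidiser.
6. Porter goes back to the loading dock with the chlorine cylinder.
7. Porter goes to the warehouse floor with the reducing agent.
8. Porter goes back to the loading dock alone.
9. Porter goes to the warehouse floor with the solvent jar.
10. Porter goes back to the loading dock alone.
11. Porter goes to the warehouse floor with the peroxide.
12. Porter goes back to the loading dock alone.
13. Porter goes to the warehouse floor with the chlorine cylinder.

13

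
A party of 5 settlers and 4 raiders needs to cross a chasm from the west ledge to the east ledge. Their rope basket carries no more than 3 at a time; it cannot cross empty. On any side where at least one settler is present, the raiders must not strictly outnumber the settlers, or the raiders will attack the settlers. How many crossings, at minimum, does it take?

Counting alone: each trip to the east ledge takes at most 3 across and each return brings at least 1 back, so after t trips out (and t−1 returns) at most 3t − (t−1) of the 9 are across; that first reaches 9 at t = 4, so at least 7 crossings are needed.
The plan below uses exactly 7 crossings, so it is optimal:
1. 3 raiders → the east ledge.  (the west ledge: 5S 1R; the east ledge: 0S 3R)
2. 1 raider ← the west ledge.  (the west ledge: 5S 2R; the east ledge: 0S 2R)
3. 3 settlers → the east ledge.  (the west ledge: 2S 2R; the east ledge: 3S 2R)
4. 1 settler ← the west ledge.  (the west ledge: 3S 2R; the east ledge: 2S 2R)
5. 2 settlers and 1 raider → the east ledge.  (the west ledge: 1S 1R; the east ledge: 4S 3R)
6. 1 settler ← the west ledge.  (the west ledge: 2S 1R; the east ledge: 3S 3R)
7. 2 settlers and 1 raider → the east ledge.  (the west ledge: 0S 0R; the east ledge: 5S 4R)

7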